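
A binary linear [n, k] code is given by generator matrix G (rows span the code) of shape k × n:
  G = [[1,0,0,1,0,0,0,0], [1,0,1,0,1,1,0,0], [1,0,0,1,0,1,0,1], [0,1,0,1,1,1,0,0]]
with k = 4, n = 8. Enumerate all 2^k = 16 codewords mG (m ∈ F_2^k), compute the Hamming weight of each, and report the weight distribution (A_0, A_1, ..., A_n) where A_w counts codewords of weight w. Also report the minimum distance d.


Weight distribution: A_0 = 1, A_2 = 3, A_4 = 11, A_6 = 1. Minimum distance d = 2.

Enumerate all 2^4 = 16 messages m ∈ F_2^4.
For each, compute codeword c = mG in F_2^8, then tally its weight.
  m = 0000 → c = 00000000, weight = 0.
  m = 1000 → c = 10010000, weight = 2.
  m = 0100 → c = 10101100, weight = 4.
  m = 1100 → c = 00111100, weight = 4.
  m = 0010 → c = 10010101, weight = 4.
  m = 1010 → c = 00000101, weight = 2.
  m = 0110 → c = 00111001, weight = 4.
  m = 1110 → c = 10101001, weight = 4.
  m = 0001 → c = 01011100, weight = 4.
  m = 1001 → c = 11001100, weight = 4.
  m = 0101 → c = 11110000, weight = 4.
  m = 1101 → c = 01100000, weight = 2.
  m = 0011 → c = 11001001, weight = 4.
  m = 1011 → c = 01011001, weight = 4.
  m = 0111 → c = 01100101, weight = 4.
  m = 1111 → c = 11110101, weight = 6.
Tally weights:
  weight 0: 1 codewords.
  weight 2: 3 codewords.
  weight 4: 11 codewords.
  weight 6: 1 codewords.
Minimum distance d = smallest w > 0 with A_w > 0 = 2.
Sanity: Σ A_w = 16 = 2^4 = 16 ✓.


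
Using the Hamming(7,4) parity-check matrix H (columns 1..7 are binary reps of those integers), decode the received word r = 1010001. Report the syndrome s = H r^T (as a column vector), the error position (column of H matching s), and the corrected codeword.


s = (1, 0, 1)^T, error position = 5, corrected codeword c = 1010101

Compute s = H r^T mod 2 one row at a time:
  s_1 = 0 + 0 + 0 + 1 = 1 ≡ 1 (mod 2).
  s_2 = 0 + 1 + 0 + 1 = 2 ≡ 0 (mod 2).
  s_3 = 1 + 1 + 0 + 1 = 3 ≡ 1 (mod 2).
s = (1, 0, 1)^T — this equals column 5 of H (binary 101), so error is at position 5.
Correct: flip bit 5 of r = 1010001 to get c = 1010101.


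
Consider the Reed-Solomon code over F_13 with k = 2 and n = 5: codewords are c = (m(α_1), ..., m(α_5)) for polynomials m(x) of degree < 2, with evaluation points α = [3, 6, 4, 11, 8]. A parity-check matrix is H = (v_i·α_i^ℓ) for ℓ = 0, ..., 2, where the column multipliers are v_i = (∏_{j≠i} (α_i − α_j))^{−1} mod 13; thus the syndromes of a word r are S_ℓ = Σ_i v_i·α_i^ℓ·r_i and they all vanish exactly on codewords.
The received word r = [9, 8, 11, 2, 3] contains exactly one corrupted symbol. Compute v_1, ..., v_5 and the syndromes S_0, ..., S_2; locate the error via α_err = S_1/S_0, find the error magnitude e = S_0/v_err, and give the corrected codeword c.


S = (7, 2, 8), error at position 3, error magnitude e = 11, c = [9, 8, 0, 2, 3].

Step 1: column multipliers v_i = (∏_{j≠i}(α_i − α_j))^{−1} mod 13.
  i = 1 (α = 3): (3−6)(3−4)(3−11)(3−8) = (−3)·(−1)·(−8)·(−5) = 120 ≡ 3, so v_1 = 3^{−1} = 9 (mod 13).
  i = 2 (α = 6): (6−3)(6−4)(6−11)(6−8) = 3·2·(−5)·(−2) = 60 ≡ 8, so v_2 = 8^{−1} = 5 (mod 13).
  i = 3 (α = 4): (4−3)(4−6)(4−11)(4−8) = 1·(−2)·(−7)·(−4) = −56 ≡ 9, so v_3 = 9^{−1} = 3 (mod 13).
  i = 4 (α = 11): (11−3)(11−6)(11−4)(11−8) = 8·5·7·3 = 840 ≡ 8, so v_4 = 8^{−1} = 5 (mod 13).
  i = 5 (α = 8): (8−3)(8−6)(8−4)(8−11) = 5·2·4·(−3) = −120 ≡ 10, so v_5 = 10^{−1} = 4 (mod 13).
  v = [9, 5, 3, 5, 4].
Step 2: syndromes of r = [9, 8, 11, 2, 3] (all sums mod 13).
  S_0 = Σ v_i r_i = 9·9 + 5·8 + 3·11 + 5·2 + 4·3 = 176 ≡ 7.
  S_1 = Σ v_i α_i r_i = 9·3·9 + 5·6·8 + 3·4·11 + 5·11·2 + 4·8·3 = 821 ≡ 2.
  α_i^2 mod 13 = [9, 10, 3, 4, 12].
  S_2 = Σ v_i α_i^2 r_i = 9·9·9 + 5·10·8 + 3·3·11 + 5·4·2 + 4·12·3 = 1412 ≡ 8.
  S = (7, 2, 8) ≠ 0, so r is not a codeword (an error is present).
Step 3: locate the error. For a single error e at position i, S_ℓ = v_i·e·α_i^ℓ, so α_err = S_1/S_0.
  S_0^{−1} = 7^{−1} = 2 (mod 13), so α_err = 2·2 = 4 ≡ 4 = α_3. Error position i = 3.
  Consistency check: S_2/S_1 = 8·7 = 56 ≡ 4 = α_err ✓ (single-error assumption holds).
Step 4: error magnitude e = S_0/v_3 = S_0·∏_{j≠3}(α_3 − α_j) = 7·9 = 63 ≡ 11 (mod 13).
Step 5: correct position 3: c_3 = r_3 − e = 11 − 11 ≡ 0 (mod 13). Hence c = [9, 8, 0, 2, 3].
  Check: interpolating c through the α_i gives m(x) = 10 + 4·x (degree < 2) with m(α_i) = c_i for every i, so c is indeed a codeword.


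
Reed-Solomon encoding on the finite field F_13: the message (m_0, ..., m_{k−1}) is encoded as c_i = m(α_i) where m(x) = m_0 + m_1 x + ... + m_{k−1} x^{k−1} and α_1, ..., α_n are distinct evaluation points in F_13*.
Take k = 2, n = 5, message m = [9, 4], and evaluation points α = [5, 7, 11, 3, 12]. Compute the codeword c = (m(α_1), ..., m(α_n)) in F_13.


c = [3, 11, 1, 8, 5]

Message polynomial: m(x) = 9 + 4·x (mod 13).
For each evaluation point α_i, compute m(α_i) mod 13:
  α_1 = 5: Horner steps 4 → 3, so m(5) = 3.
  α_2 = 7: Horner steps 4 → 11, so m(7) = 11.
  α_3 = 11: Horner steps 4 → 1, so m(11) = 1.
  α_4 = 3: Horner steps 4 → 8, so m(3) = 8.
  α_5 = 12: Horner steps 4 → 5, so m(12) = 5.
Codeword c = [3, 11, 1, 8, 5] ∈ F_13^5.


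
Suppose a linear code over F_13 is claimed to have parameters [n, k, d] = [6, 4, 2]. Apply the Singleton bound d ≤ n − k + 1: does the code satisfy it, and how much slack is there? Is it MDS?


Singleton RHS = n − k + 1 = 3, slack = 1, bound satisfied, not MDS.

Singleton bound: d ≤ n − k + 1.
Here n = 6, k = 4, so n − k + 1 = 3.
Given d = 2, check d ≤ 3: YES.
Slack = (n − k + 1) − d = 1.
The code is NOT MDS (slack = 1 > 0).
Description: the claimed parameters are [6, 4, 2]_13; such a code would be non-MDS.


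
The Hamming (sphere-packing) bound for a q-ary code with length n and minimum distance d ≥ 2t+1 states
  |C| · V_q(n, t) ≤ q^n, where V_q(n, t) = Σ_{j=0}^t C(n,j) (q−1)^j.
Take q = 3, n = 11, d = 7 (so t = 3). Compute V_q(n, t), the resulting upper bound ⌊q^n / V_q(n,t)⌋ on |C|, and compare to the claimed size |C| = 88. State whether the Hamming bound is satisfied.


V_q(n, t) = 1563, q^n = 177147, Hamming bound = 113, |C| = 88 ≤ bound (satisfied).

Step 1: Compute V_q(n, t) = Σ_{j=0}^3 C(n, j) (q−1)^j.
  j = 0: C(11,0)·(2)^0 = 1·1 = 1.
  j = 1: C(11,1)·(2)^1 = 11·2 = 22.
  j = 2: C(11,2)·(2)^2 = 55·4 = 220.
  j = 3: C(11,3)·(2)^3 = 165·8 = 1320.
  V_q(n, t) = 1 + 22 + 220 + 1320 = 1563.
Step 2: q^n = 3^11 = 177147.
Step 3: Hamming bound ⌊q^n / V_q(n,t)⌋ = ⌊177147/1563⌋ = 113.
Step 4: Compare |C| = 88 to 113: satisfied.
The claimed |C| lies below the Hamming bound.


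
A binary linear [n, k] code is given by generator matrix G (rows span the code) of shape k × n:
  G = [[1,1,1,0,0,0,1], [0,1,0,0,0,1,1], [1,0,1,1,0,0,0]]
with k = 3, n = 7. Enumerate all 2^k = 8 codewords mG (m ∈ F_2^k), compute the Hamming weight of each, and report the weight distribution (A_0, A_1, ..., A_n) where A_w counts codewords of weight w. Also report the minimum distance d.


Weight distribution: A_0 = 1, A_2 = 1, A_3 = 4, A_4 = 1, A_6 = 1. Minimum distance d = 2.

Enumerate all 2^3 = 8 messages m ∈ F_2^3.
For each, compute codeword c = mG in F_2^7, then tally its weight.
  m = 000 → c = 0000000, weight = 0.
  m = 100 → c = 1110001, weight = 4.
  m = 010 → c = 0100011, weight = 3.
  m = 110 → c = 1010010, weight = 3.
  m = 001 → c = 1011000, weight = 3.
  m = 101 → c = 0101001, weight = 3.
  m = 011 → c = 1111011, weight = 6.
  m = 111 → c = 0001010, weight = 2.
Tally weights:
  weight 0: 1 codewords.
  weight 2: 1 codewords.
  weight 3: 4 codewords.
  weight 4: 1 codewords.
  weight 6: 1 codewords.
Minimum distance d = smallest w > 0 with A_w > 0 = 2.
Sanity: Σ A_w = 8 = 2^3 = 8 ✓.


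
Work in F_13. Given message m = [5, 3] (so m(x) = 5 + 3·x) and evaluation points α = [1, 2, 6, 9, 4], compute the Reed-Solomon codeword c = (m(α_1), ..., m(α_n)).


c = [8, 11, 10, 6, 4]

Message polynomial: m(x) = 5 + 3·x (mod 13).
For each evaluation point α_i, compute m(α_i) mod 13:
  α_1 = 1: Horner steps 3 → 8, so m(1) = 8.
  α_2 = 2: Horner steps 3 → 11, so m(2) = 11.
  α_3 = 6: Horner steps 3 → 10, so m(6) = 10.
  α_4 = 9: Horner steps 3 → 6, so m(9) = 6.
  α_5 = 4: Horner steps 3 → 4, so m(4) = 4.
Codeword c = [8, 11, 10, 6, 4] ∈ F_13^5.


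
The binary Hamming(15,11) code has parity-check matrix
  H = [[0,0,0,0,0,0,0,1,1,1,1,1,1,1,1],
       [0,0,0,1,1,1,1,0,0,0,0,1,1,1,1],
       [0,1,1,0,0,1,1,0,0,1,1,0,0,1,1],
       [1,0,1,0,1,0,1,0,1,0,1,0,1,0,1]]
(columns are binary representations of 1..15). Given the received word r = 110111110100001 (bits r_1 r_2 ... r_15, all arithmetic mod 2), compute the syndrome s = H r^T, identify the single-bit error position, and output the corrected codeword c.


s = (1, 1, 1, 0)^T, error position = 14, corrected codeword c = 110111110100011

Compute s = H r^T mod 2 one row at a time:
  s_1 = 1 + 0 + 1 + 0 + 0 + 0 + 0 + 1 = 3 ≡ 1 (mod 2).
  s_2 = 1 + 1 + 1 + 1 + 0 + 0 + 0 + 1 = 5 ≡ 1 (mod 2).
  s_3 = 1 + 0 + 1 + 1 + 1 + 0 + 0 + 1 = 5 ≡ 1 (mod 2).
  s_4 = 1 + 0 + 1 + 1 + 0 + 0 + 0 + 1 = 4 ≡ 0 (mod 2).
s = (1, 1, 1, 0)^T — this equals column 14 of H (binary 1110), so error is at position 14.
Correct: flip bit 14 of r = 110111110100001 to get c = 110111110100011.


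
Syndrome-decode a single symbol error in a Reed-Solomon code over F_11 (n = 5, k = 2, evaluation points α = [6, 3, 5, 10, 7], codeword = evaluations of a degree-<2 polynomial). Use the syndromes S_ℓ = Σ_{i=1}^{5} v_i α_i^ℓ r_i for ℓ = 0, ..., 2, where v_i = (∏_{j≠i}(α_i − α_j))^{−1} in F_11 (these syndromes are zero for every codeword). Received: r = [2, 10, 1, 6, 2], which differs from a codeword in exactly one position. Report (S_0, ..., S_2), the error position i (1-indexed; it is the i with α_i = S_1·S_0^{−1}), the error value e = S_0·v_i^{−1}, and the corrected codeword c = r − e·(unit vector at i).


S = (6, 9, 8), error at position 5, error magnitude e = 10, c = [2, 10, 1, 6, 3].

Step 1: column multipliers v_i = (∏_{j≠i}(α_i − α_j))^{−1} mod 11.
  i = 1 (α = 6): (6−3)(6−5)(6−10)(6−7) = 3·1·(−4)·(−1) = 12 ≡ 1, so v_1 = 1^{−1} = 1 (mod 11).
  i = 2 (α = 3): (3−6)(3−5)(3−10)(3−7) = (−3)·(−2)·(−7)·(−4) = 168 ≡ 3, so v_2 = 3^{−1} = 4 (mod 11).
  i = 3 (α = 5): (5−6)(5−3)(5−10)(5−7) = (−1)·2·(−5)·(−2) = −20 ≡ 2, so v_3 = 2^{−1} = 6 (mod 11).
  i = 4 (α = 10): (10−6)(10−3)(10−5)(10−7) = 4·7·5·3 = 420 ≡ 2, so v_4 = 2^{−1} = 6 (mod 11).
  i = 5 (α = 7): (7−6)(7−3)(7−5)(7−10) = 1·4·2·(−3) = −24 ≡ 9, so v_5 = 9^{−1} = 5 (mod 11).
  v = [1, 4, 6, 6, 5].
Step 2: syndromes of r = [2, 10, 1, 6, 2] (all sums mod 11).
  S_0 = Σ v_i r_i = 1·2 + 4·10 + 6·1 + 6·6 + 5·2 = 94 ≡ 6.
  S_1 = Σ v_i α_i r_i = 1·6·2 + 4·3·10 + 6·5·1 + 6·10·6 + 5·7·2 = 592 ≡ 9.
  α_i^2 mod 11 = [3, 9, 3, 1, 5].
  S_2 = Σ v_i α_i^2 r_i = 1·3·2 + 4·9·10 + 6·3·1 + 6·1·6 + 5·5·2 = 470 ≡ 8.
  S = (6, 9, 8) ≠ 0, so r is not a codeword (an error is present).
Step 3: locate the error. For a single error e at position i, S_ℓ = v_i·e·α_i^ℓ, so α_err = S_1/S_0.
  S_0^{−1} = 6^{−1} = 2 (mod 11), so α_err = 9·2 = 18 ≡ 7 = α_5. Error position i = 5.
  Consistency check: S_2/S_1 = 8·5 = 40 ≡ 7 = α_err ✓ (single-error assumption holds).
Step 4: error magnitude e = S_0/v_5 = S_0·∏_{j≠5}(α_5 − α_j) = 6·9 = 54 ≡ 10 (mod 11).
Step 5: correct position 5: c_5 = r_5 − e = 2 − 10 ≡ 3 (mod 11). Hence c = [2, 10, 1, 6, 3].
  Check: interpolating c through the α_i gives m(x) = 7 + 1·x (degree < 2) with m(α_i) = c_i for every i, so c is indeed a codeword.


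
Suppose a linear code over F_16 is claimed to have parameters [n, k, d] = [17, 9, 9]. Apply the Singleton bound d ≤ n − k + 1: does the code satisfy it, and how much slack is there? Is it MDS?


Singleton RHS = n − k + 1 = 9, slack = 0, bound satisfied, MDS.

Singleton bound: d ≤ n − k + 1.
Here n = 17, k = 9, so n − k + 1 = 9.
Given d = 9, check d ≤ 9: YES.
Slack = (n − k + 1) − d = 0.
The code is MDS (slack = 0).
Description: the claimed parameters are [17, 9, 9]_16; such a code would be MDS (meets Singleton bound).


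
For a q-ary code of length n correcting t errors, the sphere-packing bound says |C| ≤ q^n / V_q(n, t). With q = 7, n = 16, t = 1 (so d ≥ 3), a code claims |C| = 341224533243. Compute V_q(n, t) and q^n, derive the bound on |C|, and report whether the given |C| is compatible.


V_q(n, t) = 97, q^n = 33232930569601, Hamming bound = 342607531645, |C| = 341224533243 ≤ bound (satisfied).

Step 1: Compute V_q(n, t) = Σ_{j=0}^1 C(n, j) (q−1)^j.
  j = 0: C(16,0)·(6)^0 = 1·1 = 1.
  j = 1: C(16,1)·(6)^1 = 16·6 = 96.
  V_q(n, t) = 1 + 96 = 97.
Step 2: q^n = 7^16 = 33232930569601.
Step 3: Hamming bound ⌊q^n / V_q(n,t)⌋ = ⌊33232930569601/97⌋ = 342607531645.
Step 4: Compare |C| = 341224533243 to 342607531645: satisfied.
The claimed |C| lies below the Hamming bound.


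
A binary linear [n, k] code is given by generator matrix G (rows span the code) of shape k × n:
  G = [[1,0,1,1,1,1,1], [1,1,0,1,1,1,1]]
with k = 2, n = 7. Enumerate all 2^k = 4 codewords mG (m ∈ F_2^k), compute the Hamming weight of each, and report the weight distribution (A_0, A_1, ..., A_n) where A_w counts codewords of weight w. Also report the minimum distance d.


Weight distribution: A_0 = 1, A_2 = 1, A_6 = 2. Minimum distance d = 2.

Enumerate all 2^2 = 4 messages m ∈ F_2^2.
For each, compute codeword c = mG in F_2^7, then tally its weight.
  m = 00 → c = 0000000, weight = 0.
  m = 10 → c = 1011111, weight = 6.
  m = 01 → c = 1101111, weight = 6.
  m = 11 → c = 0110000, weight = 2.
Tally weights:
  weight 0: 1 codewords.
  weight 2: 1 codewords.
  weight 6: 2 codewords.
Minimum distance d = smallest w > 0 with A_w > 0 = 2.
Sanity: Σ A_w = 4 = 2^2 = 4 ✓.


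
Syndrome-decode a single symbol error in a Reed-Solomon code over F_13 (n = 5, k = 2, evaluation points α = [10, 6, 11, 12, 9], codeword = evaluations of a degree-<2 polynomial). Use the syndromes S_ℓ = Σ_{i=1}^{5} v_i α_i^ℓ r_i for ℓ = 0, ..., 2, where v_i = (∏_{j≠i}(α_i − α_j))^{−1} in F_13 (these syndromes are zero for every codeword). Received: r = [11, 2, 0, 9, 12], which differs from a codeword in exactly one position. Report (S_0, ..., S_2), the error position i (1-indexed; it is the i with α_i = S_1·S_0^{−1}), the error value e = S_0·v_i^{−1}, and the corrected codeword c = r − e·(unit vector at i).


S = (1, 11, 4), error at position 3, error magnitude e = 3, c = [11, 2, 10, 9, 12].

Step 1: column multipliers v_i = (∏_{j≠i}(α_i − α_j))^{−1} mod 13.
  i = 1 (α = 10): (10−6)(10−11)(10−12)(10−9) = 4·(−1)·(−2)·1 = 8 ≡ 8, so v_1 = 8^{−1} = 5 (mod 13).
  i = 2 (α = 6): (6−10)(6−11)(6−12)(6−9) = (−4)·(−5)·(−6)·(−3) = 360 ≡ 9, so v_2 = 9^{−1} = 3 (mod 13).
  i = 3 (α = 11): (11−10)(11−6)(11−12)(11−9) = 1·5·(−1)·2 = −10 ≡ 3, so v_3 = 3^{−1} = 9 (mod 13).
  i = 4 (α = 12): (12−10)(12−6)(12−11)(12−9) = 2·6·1·3 = 36 ≡ 10, so v_4 = 10^{−1} = 4 (mod 13).
  i = 5 (α = 9): (9−10)(9−6)(9−11)(9−12) = (−1)·3·(−2)·(−3) = −18 ≡ 8, so v_5 = 8^{−1} = 5 (mod 13).
  v = [5, 3, 9, 4, 5].
Step 2: syndromes of r = [11, 2, 0, 9, 12] (all sums mod 13).
  S_0 = Σ v_i r_i = 5·11 + 3·2 + 9·0 + 4·9 + 5·12 = 157 ≡ 1.
  S_1 = Σ v_i α_i r_i = 5·10·11 + 3·6·2 + 9·11·0 + 4·12·9 + 5·9·12 = 1558 ≡ 11.
  α_i^2 mod 13 = [9, 10, 4, 1, 3].
  S_2 = Σ v_i α_i^2 r_i = 5·9·11 + 3·10·2 + 9·4·0 + 4·1·9 + 5·3·12 = 771 ≡ 4.
  S = (1, 11, 4) ≠ 0, so r is not a codeword (an error is present).
Step 3: locate the error. For a single error e at position i, S_ℓ = v_i·e·α_i^ℓ, so α_err = S_1/S_0.
  S_0^{−1} = 1^{−1} = 1 (mod 13), so α_err = 11·1 = 11 ≡ 11 = α_3. Error position i = 3.
  Consistency check: S_2/S_1 = 4·6 = 24 ≡ 11 = α_err ✓ (single-error assumption holds).
Step 4: error magnitude e = S_0/v_3 = S_0·∏_{j≠3}(α_3 − α_j) = 1·3 = 3 ≡ 3 (mod 13).
Step 5: correct position 3: c_3 = r_3 − e = 0 − 3 ≡ 10 (mod 13). Hence c = [11, 2, 10, 9, 12].
  Check: interpolating c through the α_i gives m(x) = 8 + 12·x (degree < 2) with m(α_i) = c_i for every i, so c is indeed a codeword.


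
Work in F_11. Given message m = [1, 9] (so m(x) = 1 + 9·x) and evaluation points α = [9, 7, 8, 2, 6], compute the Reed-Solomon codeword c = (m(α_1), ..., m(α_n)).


c = [5, 9, 7, 8, 0]

Message polynomial: m(x) = 1 + 9·x (mod 11).
For each evaluation point α_i, compute m(α_i) mod 11:
  α_1 = 9: Horner steps 9 → 5, so m(9) = 5.
  α_2 = 7: Horner steps 9 → 9, so m(7) = 9.
  α_3 = 8: Horner steps 9 → 7, so m(8) = 7.
  α_4 = 2: Horner steps 9 → 8, so m(2) = 8.
  α_5 = 6: Horner steps 9 → 0, so m(6) = 0.
Codeword c = [5, 9, 7, 8, 0] ∈ F_11^5.


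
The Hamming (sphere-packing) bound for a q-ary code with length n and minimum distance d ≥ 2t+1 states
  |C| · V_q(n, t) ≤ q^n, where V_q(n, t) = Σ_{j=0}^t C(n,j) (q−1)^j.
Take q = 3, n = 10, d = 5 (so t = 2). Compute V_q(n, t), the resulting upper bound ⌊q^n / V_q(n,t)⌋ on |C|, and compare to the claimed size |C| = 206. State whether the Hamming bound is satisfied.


V_q(n, t) = 201, q^n = 59049, Hamming bound = 293, |C| = 206 ≤ bound (satisfied).

Step 1: Compute V_q(n, t) = Σ_{j=0}^2 C(n, j) (q−1)^j.
  j = 0: C(10,0)·(2)^0 = 1·1 = 1.
  j = 1: C(10,1)·(2)^1 = 10·2 = 20.
  j = 2: C(10,2)·(2)^2 = 45·4 = 180.
  V_q(n, t) = 1 + 20 + 180 = 201.
Step 2: q^n = 3^10 = 59049.
Step 3: Hamming bound ⌊q^n / V_q(n,t)⌋ = ⌊59049/201⌋ = 293.
Step 4: Compare |C| = 206 to 293: satisfied.
The claimed |C| lies below the Hamming bound.


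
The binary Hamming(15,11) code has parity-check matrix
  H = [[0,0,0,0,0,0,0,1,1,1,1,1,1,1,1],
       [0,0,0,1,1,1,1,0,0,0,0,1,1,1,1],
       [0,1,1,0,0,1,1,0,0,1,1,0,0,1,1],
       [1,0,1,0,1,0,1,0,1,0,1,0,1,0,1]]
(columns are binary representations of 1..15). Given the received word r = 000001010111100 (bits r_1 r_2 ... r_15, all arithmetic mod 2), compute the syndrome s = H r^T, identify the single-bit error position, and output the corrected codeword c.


s = (1, 1, 1, 0)^T, error position = 14, corrected codeword c = 000001010111110

Compute s = H r^T mod 2 one row at a time:
  s_1 = 1 + 0 + 1 + 1 + 1 + 1 + 0 + 0 = 5 ≡ 1 (mod 2).
  s_2 = 0 + 0 + 1 + 0 + 1 + 1 + 0 + 0 = 3 ≡ 1 (mod 2).
  s_3 = 0 + 0 + 1 + 0 + 1 + 1 + 0 + 0 = 3 ≡ 1 (mod 2).
  s_4 = 0 + 0 + 0 + 0 + 0 + 1 + 1 + 0 = 2 ≡ 0 (mod 2).
s = (1, 1, 1, 0)^T — this equals column 14 of H (binary 1110), so error is at position 14.
Correct: flip bit 14 of r = 000001010111100 to get c = 000001010111110.


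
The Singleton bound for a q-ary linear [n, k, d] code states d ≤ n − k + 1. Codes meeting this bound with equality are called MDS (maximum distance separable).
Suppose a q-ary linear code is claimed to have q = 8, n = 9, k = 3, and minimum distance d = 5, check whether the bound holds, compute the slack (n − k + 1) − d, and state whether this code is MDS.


Singleton RHS = n − k + 1 = 7, slack = 2, bound satisfied, not MDS.

Singleton bound: d ≤ n − k + 1.
Here n = 9, k = 3, so n − k + 1 = 7.
Given d = 5, check d ≤ 7: YES.
Slack = (n − k + 1) − d = 2.
The code is NOT MDS (slack = 2 > 0).
Description: the claimed parameters are [9, 3, 5]_8; such a code would be non-MDS.


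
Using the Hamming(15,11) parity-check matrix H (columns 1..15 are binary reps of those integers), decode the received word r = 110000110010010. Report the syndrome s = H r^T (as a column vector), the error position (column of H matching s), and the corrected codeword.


s = (1, 0, 0, 1)^T, error position = 9, corrected codeword c = 110000111010010

Compute s = H r^T mod 2 one row at a time:
  s_1 = 1 + 0 + 0 + 1 + 0 + 0 + 1 + 0 = 3 ≡ 1 (mod 2).
  s_2 = 0 + 0 + 0 + 1 + 0 + 0 + 1 + 0 = 2 ≡ 0 (mod 2).
  s_3 = 1 + 0 + 0 + 1 + 0 + 1 + 1 + 0 = 4 ≡ 0 (mod 2).
  s_4 = 1 + 0 + 0 + 1 + 0 + 1 + 0 + 0 = 3 ≡ 1 (mod 2).
s = (1, 0, 0, 1)^T — this equals column 9 of H (binary 1001), so error is at position 9.
Correct: flip bit 9 of r = 110000110010010 to get c = 110000111010010.


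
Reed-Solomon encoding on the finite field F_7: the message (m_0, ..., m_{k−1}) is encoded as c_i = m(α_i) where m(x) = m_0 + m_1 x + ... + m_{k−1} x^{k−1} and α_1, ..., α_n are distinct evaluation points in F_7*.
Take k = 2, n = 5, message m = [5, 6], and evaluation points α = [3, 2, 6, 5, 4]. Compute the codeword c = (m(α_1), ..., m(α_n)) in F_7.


c = [2, 3, 6, 0, 1]

Message polynomial: m(x) = 5 + 6·x (mod 7).
For each evaluation point α_i, compute m(α_i) mod 7:
  α_1 = 3: Horner steps 6 → 2, so m(3) = 2.
  α_2 = 2: Horner steps 6 → 3, so m(2) = 3.
  α_3 = 6: Horner steps 6 → 6, so m(6) = 6.
  α_4 = 5: Horner steps 6 → 0, so m(5) = 0.
  α_5 = 4: Horner steps 6 → 1, so m(4) = 1.
Codeword c = [2, 3, 6, 0, 1] ∈ F_7^5.


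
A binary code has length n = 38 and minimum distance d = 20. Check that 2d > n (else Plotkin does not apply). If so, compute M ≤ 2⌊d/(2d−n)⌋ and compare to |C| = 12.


Plotkin bound M ≤ 20; given |C| = 12 ≤ bound (satisfied).

Check applicability: 2d = 40, n = 38.
2d − n = 2 > 0, so Plotkin applies.
Compute d/(2d−n) = 20/2 ≈ 10.0000.
⌊d/(2d−n)⌋ = 10.
Plotkin bound: M ≤ 2·10 = 20.
Given |C| = 12, check: satisfied.
This |C| is below the Plotkin bound.


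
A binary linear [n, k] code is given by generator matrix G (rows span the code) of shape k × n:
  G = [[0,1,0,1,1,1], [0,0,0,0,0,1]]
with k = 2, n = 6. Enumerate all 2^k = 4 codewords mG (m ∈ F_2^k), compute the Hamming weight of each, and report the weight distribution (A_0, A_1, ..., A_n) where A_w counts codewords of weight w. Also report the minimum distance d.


Weight distribution: A_0 = 1, A_1 = 1, A_3 = 1, A_4 = 1. Minimum distance d = 1.

Enumerate all 2^2 = 4 messages m ∈ F_2^2.
For each, compute codeword c = mG in F_2^6, then tally its weight.
  m = 00 → c = 000000, weight = 0.
  m = 10 → c = 010111, weight = 4.
  m = 01 → c = 000001, weight = 1.
  m = 11 → c = 010110, weight = 3.
Tally weights:
  weight 0: 1 codewords.
  weight 1: 1 codewords.
  weight 3: 1 codewords.
  weight 4: 1 codewords.
Minimum distance d = smallest w > 0 with A_w > 0 = 1.
Sanity: Σ A_w = 4 = 2^2 = 4 ✓.


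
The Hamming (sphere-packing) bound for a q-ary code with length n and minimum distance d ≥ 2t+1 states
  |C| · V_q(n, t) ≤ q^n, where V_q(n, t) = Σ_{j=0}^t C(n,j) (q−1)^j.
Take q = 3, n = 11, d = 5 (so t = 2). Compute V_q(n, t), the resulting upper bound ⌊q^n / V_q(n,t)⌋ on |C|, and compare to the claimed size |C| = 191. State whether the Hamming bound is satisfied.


V_q(n, t) = 243, q^n = 177147, Hamming bound = 729, |C| = 191 ≤ bound (satisfied).

Step 1: Compute V_q(n, t) = Σ_{j=0}^2 C(n, j) (q−1)^j.
  j = 0: C(11,0)·(2)^0 = 1·1 = 1.
  j = 1: C(11,1)·(2)^1 = 11·2 = 22.
  j = 2: C(11,2)·(2)^2 = 55·4 = 220.
  V_q(n, t) = 1 + 22 + 220 = 243.
Step 2: q^n = 3^11 = 177147.
Step 3: Hamming bound ⌊q^n / V_q(n,t)⌋ = ⌊177147/243⌋ = 729.
Step 4: Compare |C| = 191 to 729: satisfied.
The claimed |C| lies below the Hamming bound.


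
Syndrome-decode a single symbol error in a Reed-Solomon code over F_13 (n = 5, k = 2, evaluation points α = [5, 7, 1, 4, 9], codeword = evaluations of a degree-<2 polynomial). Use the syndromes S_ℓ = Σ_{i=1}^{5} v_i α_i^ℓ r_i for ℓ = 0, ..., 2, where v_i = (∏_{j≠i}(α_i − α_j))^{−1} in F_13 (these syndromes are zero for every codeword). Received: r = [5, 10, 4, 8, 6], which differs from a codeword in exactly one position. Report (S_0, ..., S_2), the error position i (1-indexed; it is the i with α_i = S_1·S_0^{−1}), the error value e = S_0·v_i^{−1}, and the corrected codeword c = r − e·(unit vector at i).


S = (4, 2, 1), error at position 2, error magnitude e = 11, c = [5, 12, 4, 8, 6].

Step 1: column multipliers v_i = (∏_{j≠i}(α_i − α_j))^{−1} mod 13.
  i = 1 (α = 5): (5−7)(5−1)(5−4)(5−9) = (−2)·4·1·(−4) = 32 ≡ 6, so v_1 = 6^{−1} = 11 (mod 13).
  i = 2 (α = 7): (7−5)(7−1)(7−4)(7−9) = 2·6·3·(−2) = −72 ≡ 6, so v_2 = 6^{−1} = 11 (mod 13).
  i = 3 (α = 1): (1−5)(1−7)(1−4)(1−9) = (−4)·(−6)·(−3)·(−8) = 576 ≡ 4, so v_3 = 4^{−1} = 10 (mod 13).
  i = 4 (α = 4): (4−5)(4−7)(4−1)(4−9) = (−1)·(−3)·3·(−5) = −45 ≡ 7, so v_4 = 7^{−1} = 2 (mod 13).
  i = 5 (α = 9): (9−5)(9−7)(9−1)(9−4) = 4·2·8·5 = 320 ≡ 8, so v_5 = 8^{−1} = 5 (mod 13).
  v = [11, 11, 10, 2, 5].
Step 2: syndromes of r = [5, 10, 4, 8, 6] (all sums mod 13).
  S_0 = Σ v_i r_i = 11·5 + 11·10 + 10·4 + 2·8 + 5·6 = 251 ≡ 4.
  S_1 = Σ v_i α_i r_i = 11·5·5 + 11·7·10 + 10·1·4 + 2·4·8 + 5·9·6 = 1419 ≡ 2.
  α_i^2 mod 13 = [12, 10, 1, 3, 3].
  S_2 = Σ v_i α_i^2 r_i = 11·12·5 + 11·10·10 + 10·1·4 + 2·3·8 + 5·3·6 = 1938 ≡ 1.
  S = (4, 2, 1) ≠ 0, so r is not a codeword (an error is present).
Step 3: locate the error. For a single error e at position i, S_ℓ = v_i·e·α_i^ℓ, so α_err = S_1/S_0.
  S_0^{−1} = 4^{−1} = 10 (mod 13), so α_err = 2·10 = 20 ≡ 7 = α_2. Error position i = 2.
  Consistency check: S_2/S_1 = 1·7 = 7 ≡ 7 = α_err ✓ (single-error assumption holds).
Step 4: error magnitude e = S_0/v_2 = S_0·∏_{j≠2}(α_2 − α_j) = 4·6 = 24 ≡ 11 (mod 13).
Step 5: correct position 2: c_2 = r_2 − e = 10 − 11 ≡ 12 (mod 13). Hence c = [5, 12, 4, 8, 6].
  Check: interpolating c through the α_i gives m(x) = 7 + 10·x (degree < 2) with m(α_i) = c_i for every i, so c is indeed a codeword.


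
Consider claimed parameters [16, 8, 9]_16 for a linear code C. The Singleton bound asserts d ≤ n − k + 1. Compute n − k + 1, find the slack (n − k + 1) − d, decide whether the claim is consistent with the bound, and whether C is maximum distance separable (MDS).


Singleton RHS = n − k + 1 = 9, slack = 0, bound satisfied, MDS.

Singleton bound: d ≤ n − k + 1.
Here n = 16, k = 8, so n − k + 1 = 9.
Given d = 9, check d ≤ 9: YES.
Slack = (n − k + 1) − d = 0.
The code is MDS (slack = 0).
Description: the claimed parameters are [16, 8, 9]_16; such a code would be MDS (meets Singleton bound).


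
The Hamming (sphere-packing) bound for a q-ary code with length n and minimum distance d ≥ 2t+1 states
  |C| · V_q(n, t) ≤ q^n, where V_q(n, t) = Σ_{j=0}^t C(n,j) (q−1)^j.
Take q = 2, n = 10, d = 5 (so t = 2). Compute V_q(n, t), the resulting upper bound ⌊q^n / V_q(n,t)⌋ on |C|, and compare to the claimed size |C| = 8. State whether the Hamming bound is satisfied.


V_q(n, t) = 56, q^n = 1024, Hamming bound = 18, |C| = 8 ≤ bound (satisfied).

Step 1: Compute V_q(n, t) = Σ_{j=0}^2 C(n, j) (q−1)^j.
  j = 0: C(10,0)·(1)^0 = 1·1 = 1.
  j = 1: C(10,1)·(1)^1 = 10·1 = 10.
  j = 2: C(10,2)·(1)^2 = 45·1 = 45.
  V_q(n, t) = 1 + 10 + 45 = 56.
Step 2: q^n = 2^10 = 1024.
Step 3: Hamming bound ⌊q^n / V_q(n,t)⌋ = ⌊1024/56⌋ = 18.
Step 4: Compare |C| = 8 to 18: satisfied.
The claimed |C| lies below the Hamming bound.


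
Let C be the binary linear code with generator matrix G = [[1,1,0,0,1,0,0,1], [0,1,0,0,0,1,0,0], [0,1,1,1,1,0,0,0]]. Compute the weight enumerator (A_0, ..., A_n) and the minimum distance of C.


Weight distribution: A_0 = 1, A_2 = 1, A_4 = 5, A_6 = 1. Minimum distance d = 2.

Enumerate all 2^3 = 8 messages m ∈ F_2^3.
For each, compute codeword c = mG in F_2^8, then tally its weight.
  m = 000 → c = 00000000, weight = 0.
  m = 100 → c = 11001001, weight = 4.
  m = 010 → c = 01000100, weight = 2.
  m = 110 → c = 10001101, weight = 4.
  m = 001 → c = 01111000, weight = 4.
  m = 101 → c = 10110001, weight = 4.
  m = 011 → c = 00111100, weight = 4.
  m = 111 → c = 11110101, weight = 6.
Tally weights:
  weight 0: 1 codewords.
  weight 2: 1 codewords.
  weight 4: 5 codewords.
  weight 6: 1 codewords.
Minimum distance d = smallest w > 0 with A_w > 0 = 2.
Sanity: Σ A_w = 8 = 2^3 = 8 ✓.


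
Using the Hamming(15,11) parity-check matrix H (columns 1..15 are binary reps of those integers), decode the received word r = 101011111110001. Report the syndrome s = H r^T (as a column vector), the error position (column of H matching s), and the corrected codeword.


s = (1, 0, 0, 1)^T, error position = 9, corrected codeword c = 101011110110001

Compute s = H r^T mod 2 one row at a time:
  s_1 = 1 + 1 + 1 + 1 + 0 + 0 + 0 + 1 = 5 ≡ 1 (mod 2).
  s_2 = 0 + 1 + 1 + 1 + 0 + 0 + 0 + 1 = 4 ≡ 0 (mod 2).
  s_3 = 0 + 1 + 1 + 1 + 1 + 1 + 0 + 1 = 6 ≡ 0 (mod 2).
  s_4 = 1 + 1 + 1 + 1 + 1 + 1 + 0 + 1 = 7 ≡ 1 (mod 2).
s = (1, 0, 0, 1)^T — this equals column 9 of H (binary 1001), so error is at position 9.
Correct: flip bit 9 of r = 101011111110001 to get c = 101011110110001.


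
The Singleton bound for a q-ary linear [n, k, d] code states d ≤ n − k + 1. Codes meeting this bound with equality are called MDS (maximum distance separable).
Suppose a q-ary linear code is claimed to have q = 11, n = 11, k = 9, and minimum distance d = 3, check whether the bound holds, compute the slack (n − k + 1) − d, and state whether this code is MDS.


Singleton RHS = n − k + 1 = 3, slack = 0, bound satisfied, MDS.

Singleton bound: d ≤ n − k + 1.
Here n = 11, k = 9, so n − k + 1 = 3.
Given d = 3, check d ≤ 3: YES.
Slack = (n − k + 1) − d = 0.
The code is MDS (slack = 0).
Description: the claimed parameters are [11, 9, 3]_11; such a code would be MDS (meets Singleton bound).


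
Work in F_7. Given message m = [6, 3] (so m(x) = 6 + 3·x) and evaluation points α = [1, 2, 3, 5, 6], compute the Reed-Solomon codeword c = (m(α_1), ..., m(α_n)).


c = [2, 5, 1, 0, 3]

Message polynomial: m(x) = 6 + 3·x (mod 7).
For each evaluation point α_i, compute m(α_i) mod 7:
  α_1 = 1: Horner steps 3 → 2, so m(1) = 2.
  α_2 = 2: Horner steps 3 → 5, so m(2) = 5.
  α_3 = 3: Horner steps 3 → 1, so m(3) = 1.
  α_4 = 5: Horner steps 3 → 0, so m(5) = 0.
  α_5 = 6: Horner steps 3 → 3, so m(6) = 3.
Codeword c = [2, 5, 1, 0, 3] ∈ F_7^5.


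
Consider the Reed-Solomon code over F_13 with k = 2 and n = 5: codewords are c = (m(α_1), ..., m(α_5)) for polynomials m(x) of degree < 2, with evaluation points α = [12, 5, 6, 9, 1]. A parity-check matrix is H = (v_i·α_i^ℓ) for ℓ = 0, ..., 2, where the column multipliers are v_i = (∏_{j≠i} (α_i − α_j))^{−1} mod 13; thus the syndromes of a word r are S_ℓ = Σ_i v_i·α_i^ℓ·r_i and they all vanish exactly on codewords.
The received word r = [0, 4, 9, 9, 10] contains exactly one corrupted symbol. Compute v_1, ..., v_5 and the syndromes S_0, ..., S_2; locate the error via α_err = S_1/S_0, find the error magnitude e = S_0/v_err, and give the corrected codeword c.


S = (1, 9, 3), error at position 4, error magnitude e = 11, c = [0, 4, 9, 11, 10].

Step 1: column multipliers v_i = (∏_{j≠i}(α_i − α_j))^{−1} mod 13.
  i = 1 (α = 12): (12−5)(12−6)(12−9)(12−1) = 7·6·3·11 = 1386 ≡ 8, so v_1 = 8^{−1} = 5 (mod 13).
  i = 2 (α = 5): (5−12)(5−6)(5−9)(5−1) = (−7)·(−1)·(−4)·4 = −112 ≡ 5, so v_2 = 5^{−1} = 8 (mod 13).
  i = 3 (α = 6): (6−12)(6−5)(6−9)(6−1) = (−6)·1·(−3)·5 = 90 ≡ 12, so v_3 = 12^{−1} = 12 (mod 13).
  i = 4 (α = 9): (9−12)(9−5)(9−6)(9−1) = (−3)·4·3·8 = −288 ≡ 11, so v_4 = 11^{−1} = 6 (mod 13).
  i = 5 (α = 1): (1−12)(1−5)(1−6)(1−9) = (−11)·(−4)·(−5)·(−8) = 1760 ≡ 5, so v_5 = 5^{−1} = 8 (mod 13).
  v = [5, 8, 12, 6, 8].
Step 2: syndromes of r = [0, 4, 9, 9, 10] (all sums mod 13).
  S_0 = Σ v_i r_i = 5·0 + 8·4 + 12·9 + 6·9 + 8·10 = 274 ≡ 1.
  S_1 = Σ v_i α_i r_i = 5·12·0 + 8·5·4 + 12·6·9 + 6·9·9 + 8·1·10 = 1374 ≡ 9.
  α_i^2 mod 13 = [1, 12, 10, 3, 1].
  S_2 = Σ v_i α_i^2 r_i = 5·1·0 + 8·12·4 + 12·10·9 + 6·3·9 + 8·1·10 = 1706 ≡ 3.
  S = (1, 9, 3) ≠ 0, so r is not a codeword (an error is present).
Step 3: locate the error. For a single error e at position i, S_ℓ = v_i·e·α_i^ℓ, so α_err = S_1/S_0.
  S_0^{−1} = 1^{−1} = 1 (mod 13), so α_err = 9·1 = 9 ≡ 9 = α_4. Error position i = 4.
  Consistency check: S_2/S_1 = 3·3 = 9 ≡ 9 = α_err ✓ (single-error assumption holds).
Step 4: error magnitude e = S_0/v_4 = S_0·∏_{j≠4}(α_4 − α_j) = 1·11 = 11 ≡ 11 (mod 13).
Step 5: correct position 4: c_4 = r_4 − e = 9 − 11 ≡ 11 (mod 13). Hence c = [0, 4, 9, 11, 10].
  Check: interpolating c through the α_i gives m(x) = 5 + 5·x (degree < 2) with m(α_i) = c_i for every i, so c is indeed a codeword.


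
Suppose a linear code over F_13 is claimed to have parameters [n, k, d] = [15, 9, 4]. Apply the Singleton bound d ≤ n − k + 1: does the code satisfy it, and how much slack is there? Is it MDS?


Singleton RHS = n − k + 1 = 7, slack = 3, bound satisfied, not MDS.

Singleton bound: d ≤ n − k + 1.
Here n = 15, k = 9, so n − k + 1 = 7.
Given d = 4, check d ≤ 7: YES.
Slack = (n − k + 1) − d = 3.
The code is NOT MDS (slack = 3 > 0).
Description: the claimed parameters are [15, 9, 4]_13; such a code would be non-MDS.


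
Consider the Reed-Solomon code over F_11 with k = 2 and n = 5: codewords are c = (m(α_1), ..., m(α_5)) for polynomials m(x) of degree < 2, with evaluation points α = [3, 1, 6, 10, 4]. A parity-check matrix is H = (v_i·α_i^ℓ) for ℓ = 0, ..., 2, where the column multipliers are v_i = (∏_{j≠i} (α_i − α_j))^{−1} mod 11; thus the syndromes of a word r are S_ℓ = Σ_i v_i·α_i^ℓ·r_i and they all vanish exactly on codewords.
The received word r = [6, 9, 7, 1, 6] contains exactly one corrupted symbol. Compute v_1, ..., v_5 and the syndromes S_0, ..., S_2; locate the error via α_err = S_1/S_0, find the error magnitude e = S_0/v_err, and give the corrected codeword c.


S = (6, 2, 8), error at position 5, error magnitude e = 7, c = [6, 9, 7, 1, 10].

Step 1: column multipliers v_i = (∏_{j≠i}(α_i − α_j))^{−1} mod 11.
  i = 1 (α = 3): (3−1)(3−6)(3−10)(3−4) = 2·(−3)·(−7)·(−1) = −42 ≡ 2, so v_1 = 2^{−1} = 6 (mod 11).
  i = 2 (α = 1): (1−3)(1−6)(1−10)(1−4) = (−2)·(−5)·(−9)·(−3) = 270 ≡ 6, so v_2 = 6^{−1} = 2 (mod 11).
  i = 3 (α = 6): (6−3)(6−1)(6−10)(6−4) = 3·5·(−4)·2 = −120 ≡ 1, so v_3 = 1^{−1} = 1 (mod 11).
  i = 4 (α = 10): (10−3)(10−1)(10−6)(10−4) = 7·9·4·6 = 1512 ≡ 5, so v_4 = 5^{−1} = 9 (mod 11).
  i = 5 (α = 4): (4−3)(4−1)(4−6)(4−10) = 1·3·(−2)·(−6) = 36 ≡ 3, so v_5 = 3^{−1} = 4 (mod 11).
  v = [6, 2, 1, 9, 4].
Step 2: syndromes of r = [6, 9, 7, 1, 6] (all sums mod 11).
  S_0 = Σ v_i r_i = 6·6 + 2·9 + 1·7 + 9·1 + 4·6 = 94 ≡ 6.
  S_1 = Σ v_i α_i r_i = 6·3·6 + 2·1·9 + 1·6·7 + 9·10·1 + 4·4·6 = 354 ≡ 2.
  α_i^2 mod 11 = [9, 1, 3, 1, 5].
  S_2 = Σ v_i α_i^2 r_i = 6·9·6 + 2·1·9 + 1·3·7 + 9·1·1 + 4·5·6 = 492 ≡ 8.
  S = (6, 2, 8) ≠ 0, so r is not a codeword (an error is present).
Step 3: locate the error. For a single error e at position i, S_ℓ = v_i·e·α_i^ℓ, so α_err = S_1/S_0.
  S_0^{−1} = 6^{−1} = 2 (mod 11), so α_err = 2·2 = 4 ≡ 4 = α_5. Error position i = 5.
  Consistency check: S_2/S_1 = 8·6 = 48 ≡ 4 = α_err ✓ (single-error assumption holds).
Step 4: error magnitude e = S_0/v_5 = S_0·∏_{j≠5}(α_5 − α_j) = 6·3 = 18 ≡ 7 (mod 11).
Step 5: correct position 5: c_5 = r_5 − e = 6 − 7 ≡ 10 (mod 11). Hence c = [6, 9, 7, 1, 10].
  Check: interpolating c through the α_i gives m(x) = 5 + 4·x (degree < 2) with m(α_i) = c_i for every i, so c is indeed a codeword.


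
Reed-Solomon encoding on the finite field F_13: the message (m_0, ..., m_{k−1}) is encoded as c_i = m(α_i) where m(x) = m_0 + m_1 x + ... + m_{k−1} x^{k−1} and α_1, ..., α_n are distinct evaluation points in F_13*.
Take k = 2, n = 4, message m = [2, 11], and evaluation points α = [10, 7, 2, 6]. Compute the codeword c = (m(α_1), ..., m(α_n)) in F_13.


c = [8, 1, 11, 3]

Message polynomial: m(x) = 2 + 11·x (mod 13).
For each evaluation point α_i, compute m(α_i) mod 13:
  α_1 = 10: Horner steps 11 → 8, so m(10) = 8.
  α_2 = 7: Horner steps 11 → 1, so m(7) = 1.
  α_3 = 2: Horner steps 11 → 11, so m(2) = 11.
  α_4 = 6: Horner steps 11 → 3, so m(6) = 3.
Codeword c = [8, 1, 11, 3] ∈ F_13^4.


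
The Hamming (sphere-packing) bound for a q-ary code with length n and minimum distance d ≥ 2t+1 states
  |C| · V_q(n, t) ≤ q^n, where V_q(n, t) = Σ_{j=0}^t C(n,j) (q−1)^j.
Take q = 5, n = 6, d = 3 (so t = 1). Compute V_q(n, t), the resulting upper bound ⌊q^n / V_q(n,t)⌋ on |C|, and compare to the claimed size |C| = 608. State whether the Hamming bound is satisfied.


V_q(n, t) = 25, q^n = 15625, Hamming bound = 625, |C| = 608 ≤ bound (satisfied).

Step 1: Compute V_q(n, t) = Σ_{j=0}^1 C(n, j) (q−1)^j.
  j = 0: C(6,0)·(4)^0 = 1·1 = 1.
  j = 1: C(6,1)·(4)^1 = 6·4 = 24.
  V_q(n, t) = 1 + 24 = 25.
Step 2: q^n = 5^6 = 15625.
Step 3: Hamming bound ⌊q^n / V_q(n,t)⌋ = ⌊15625/25⌋ = 625.
Step 4: Compare |C| = 608 to 625: satisfied.
The claimed |C| lies below the Hamming bound.


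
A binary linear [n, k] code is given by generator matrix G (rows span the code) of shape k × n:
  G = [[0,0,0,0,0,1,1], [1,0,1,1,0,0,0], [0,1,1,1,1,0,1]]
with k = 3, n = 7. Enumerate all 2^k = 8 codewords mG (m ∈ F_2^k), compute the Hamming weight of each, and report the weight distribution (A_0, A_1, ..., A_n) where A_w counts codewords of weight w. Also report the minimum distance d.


Weight distribution: A_0 = 1, A_2 = 1, A_3 = 1, A_4 = 2, A_5 = 3. Minimum distance d = 2.

Enumerate all 2^3 = 8 messages m ∈ F_2^3.
For each, compute codeword c = mG in F_2^7, then tally its weight.
  m = 000 → c = 0000000, weight = 0.
  m = 100 → c = 0000011, weight = 2.
  m = 010 → c = 1011000, weight = 3.
  m = 110 → c = 1011011, weight = 5.
  m = 001 → c = 0111101, weight = 5.
  m = 101 → c = 0111110, weight = 5.
  m = 011 → c = 1100101, weight = 4.
  m = 111 → c = 1100110, weight = 4.
Tally weights:
  weight 0: 1 codewords.
  weight 2: 1 codewords.
  weight 3: 1 codewords.
  weight 4: 2 codewords.
  weight 5: 3 codewords.
Minimum distance d = smallest w > 0 with A_w > 0 = 2.
Sanity: Σ A_w = 8 = 2^3 = 8 ✓.


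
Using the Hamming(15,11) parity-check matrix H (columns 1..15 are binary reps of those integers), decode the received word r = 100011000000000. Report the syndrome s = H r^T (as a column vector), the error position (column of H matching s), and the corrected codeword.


s = (0, 0, 1, 0)^T, error position = 2, corrected codeword c = 110011000000000

Compute s = H r^T mod 2 one row at a time:
  s_1 = 0 + 0 + 0 + 0 + 0 + 0 + 0 + 0 = 0 ≡ 0 (mod 2).
  s_2 = 0 + 1 + 1 + 0 + 0 + 0 + 0 + 0 = 2 ≡ 0 (mod 2).
  s_3 = 0 + 0 + 1 + 0 + 0 + 0 + 0 + 0 = 1 ≡ 1 (mod 2).
  s_4 = 1 + 0 + 1 + 0 + 0 + 0 + 0 + 0 = 2 ≡ 0 (mod 2).
s = (0, 0, 1, 0)^T — this equals column 2 of H (binary 0010), so error is at position 2.
Correct: flip bit 2 of r = 100011000000000 to get c = 110011000000000.


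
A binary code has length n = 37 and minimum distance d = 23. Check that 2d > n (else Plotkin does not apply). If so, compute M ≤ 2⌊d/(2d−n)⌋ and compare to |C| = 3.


Plotkin bound M ≤ 4; given |C| = 3 ≤ bound (satisfied).

Check applicability: 2d = 46, n = 37.
2d − n = 9 > 0, so Plotkin applies.
Compute d/(2d−n) = 23/9 ≈ 2.5556.
⌊d/(2d−n)⌋ = 2.
Plotkin bound: M ≤ 2·2 = 4.
Given |C| = 3, check: satisfied.
This |C| is below the Plotkin bound.


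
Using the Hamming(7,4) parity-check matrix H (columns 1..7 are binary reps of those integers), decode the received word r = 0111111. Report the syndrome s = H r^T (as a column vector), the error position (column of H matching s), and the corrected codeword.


s = (0, 0, 1)^T, error position = 1, corrected codeword c = 1111111

Compute s = H r^T mod 2 one row at a time:
  s_1 = 1 + 1 + 1 + 1 = 4 ≡ 0 (mod 2).
  s_2 = 1 + 1 + 1 + 1 = 4 ≡ 0 (mod 2).
  s_3 = 0 + 1 + 1 + 1 = 3 ≡ 1 (mod 2).
s = (0, 0, 1)^T — this equals column 1 of H (binary 001), so error is at position 1.
Correct: flip bit 1 of r = 0111111 to get c = 1111111.
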